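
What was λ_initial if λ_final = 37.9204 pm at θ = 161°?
33.2000 pm

From λ' = λ + Δλ, we have λ = λ' - Δλ

First calculate the Compton shift:
Δλ = λ_C(1 - cos θ)
Δλ = 2.4263 × (1 - cos(161°))
Δλ = 2.4263 × 1.9455
Δλ = 4.7204 pm

Initial wavelength:
λ = λ' - Δλ
λ = 37.9204 - 4.7204
λ = 33.2000 pm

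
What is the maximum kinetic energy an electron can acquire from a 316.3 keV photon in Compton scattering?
174.9664 keV

Maximum energy transfer occurs at θ = 180° (backscattering).

Initial photon: E₀ = 316.3 keV → λ₀ = 3.9198 pm

Maximum Compton shift (at 180°):
Δλ_max = 2λ_C = 2 × 2.4263 = 4.8526 pm

Final wavelength:
λ' = 3.9198 + 4.8526 = 8.7724 pm

Minimum photon energy (maximum energy to electron):
E'_min = hc/λ' = 141.3336 keV

Maximum electron kinetic energy:
K_max = E₀ - E'_min = 316.3000 - 141.3336 = 174.9664 keV

(Intermediate values are shown rounded; full precision is carried through to the final answer.)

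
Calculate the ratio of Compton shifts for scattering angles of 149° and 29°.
149° produces the larger shift by a factor of 14.812

Calculate both shifts using Δλ = λ_C(1 - cos θ):

For θ₁ = 29°:
Δλ₁ = 2.4263 × (1 - cos(29°))
Δλ₁ = 2.4263 × 0.1254
Δλ₁ = 0.3042 pm

For θ₂ = 149°:
Δλ₂ = 2.4263 × (1 - cos(149°))
Δλ₂ = 2.4263 × 1.8572
Δλ₂ = 4.5061 pm

The 149° angle produces the larger shift.
Ratio: 4.5061/0.3042 = 14.812

(Intermediate values are shown rounded; full precision is carried through to the final answer.)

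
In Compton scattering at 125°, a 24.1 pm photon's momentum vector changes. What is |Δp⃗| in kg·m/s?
4.5473e-23 kg·m/s

Photon momentum magnitude is p = h/λ.

Initial momentum:
p₀ = h/λ = 6.6261e-34/2.4100e-11 = 2.7494e-23 kg·m/s

After scattering:
λ' = λ + Δλ = 24.1 + 3.8180 = 27.9180 pm
p' = h/λ' = 6.6261e-34/2.7918e-11 = 2.3734e-23 kg·m/s

Momentum is a vector; the scattered photon's direction makes angle θ = 125° with the incident direction. The magnitude of the vector change Δp⃗ = p⃗₀ − p⃗' is found from the law of cosines:
|Δp⃗|² = p₀² + p'² − 2p₀p'cos θ
|Δp⃗|² = (2.7494e-23)² + (2.3734e-23)² − 2·2.7494e-23·2.3734e-23·cos(125°)
|Δp⃗| = 4.5473e-23 kg·m/s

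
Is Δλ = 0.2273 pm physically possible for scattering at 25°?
Yes, consistent

Calculate the expected shift for θ = 25°:

Δλ_expected = λ_C(1 - cos(25°))
Δλ_expected = 2.4263 × (1 - cos(25°))
Δλ_expected = 2.4263 × 0.0937
Δλ_expected = 0.2273 pm

Given shift: 0.2273 pm
Expected shift: 0.2273 pm
Difference: 0.0000 pm

The values match. This is consistent with Compton scattering at the stated angle.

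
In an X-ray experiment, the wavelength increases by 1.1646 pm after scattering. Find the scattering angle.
58.67°

From the Compton formula Δλ = λ_C(1 - cos θ), we can solve for θ:

cos θ = 1 - Δλ/λ_C

Given:
- Δλ = 1.1646 pm
- λ_C = h/(m_e·c) ≈ 2.42631024 pm

cos θ = 1 - 1.1646/2.42631024
cos θ = 1 - 0.479988
cos θ = 0.520012

θ = arccos(0.520012)
θ = 58.67°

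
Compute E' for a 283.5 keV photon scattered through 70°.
207.6856 keV

First convert energy to wavelength:
λ = hc/E, with hc ≈ 1239.842 keV·pm (i.e. 1239.842 eV·nm)

For E = 283.5 keV = 283500 eV:
λ = 1239.842 keV·pm / 283.5 keV
λ = 4.3733 pm

Calculate the Compton shift:
Δλ = λ_C(1 - cos(70°)) = 2.4263 × 0.6580
Δλ = 1.5965 pm

Final wavelength:
λ' = 4.3733 + 1.5965 = 5.9698 pm

Final energy:
E' = hc/λ' = 1239.842 / 5.9698 = 207.6856 keV

(Intermediate values are shown rounded; full precision is carried through to the final answer.)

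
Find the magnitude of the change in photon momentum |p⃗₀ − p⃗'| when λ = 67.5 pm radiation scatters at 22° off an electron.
3.7413e-24 kg·m/s

Photon momentum magnitude is p = h/λ.

Initial momentum:
p₀ = h/λ = 6.6261e-34/6.7500e-11 = 9.8164e-24 kg·m/s

After scattering:
λ' = λ + Δλ = 67.5 + 0.1767 = 67.6767 pm
p' = h/λ' = 6.6261e-34/6.7677e-11 = 9.7908e-24 kg·m/s

Momentum is a vector; the scattered photon's direction makes angle θ = 22° with the incident direction. The magnitude of the vector change Δp⃗ = p⃗₀ − p⃗' is found from the law of cosines:
|Δp⃗|² = p₀² + p'² − 2p₀p'cos θ
|Δp⃗|² = (9.8164e-24)² + (9.7908e-24)² − 2·9.8164e-24·9.7908e-24·cos(22°)
|Δp⃗| = 3.7413e-24 kg·m/s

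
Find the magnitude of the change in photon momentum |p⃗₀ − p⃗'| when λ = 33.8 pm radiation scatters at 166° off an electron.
3.6505e-23 kg·m/s

Photon momentum magnitude is p = h/λ.

Initial momentum:
p₀ = h/λ = 6.6261e-34/3.3800e-11 = 1.9604e-23 kg·m/s

After scattering:
λ' = λ + Δλ = 33.8 + 4.7805 = 38.5805 pm
p' = h/λ' = 6.6261e-34/3.8581e-11 = 1.7175e-23 kg·m/s

Momentum is a vector; the scattered photon's direction makes angle θ = 166° with the incident direction. The magnitude of the vector change Δp⃗ = p⃗₀ − p⃗' is found from the law of cosines:
|Δp⃗|² = p₀² + p'² − 2p₀p'cos θ
|Δp⃗|² = (1.9604e-23)² + (1.7175e-23)² − 2·1.9604e-23·1.7175e-23·cos(166°)
|Δp⃗| = 3.6505e-23 kg·m/s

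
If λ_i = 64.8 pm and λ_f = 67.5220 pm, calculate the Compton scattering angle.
97.00°

First find the wavelength shift:
Δλ = λ' - λ = 67.5220 - 64.8 = 2.7220 pm

Using Δλ = λ_C(1 - cos θ), with λ_C = h/(m_e·c) ≈ 2.42631024 pm:
cos θ = 1 - Δλ/λ_C
cos θ = 1 - 2.7220/2.42631024
cos θ = -0.121868

θ = arccos(-0.121868)
θ = 97.00°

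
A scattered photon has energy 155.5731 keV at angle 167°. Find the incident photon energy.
390.0003 keV

Convert final energy to wavelength (hc ≈ 1239.842 keV·pm):
λ' = hc/E' = 1239.842 / 155.5731 = 7.9695 pm

Calculate the Compton shift:
Δλ = λ_C(1 - cos(167°))
Δλ = 2.4263 × (1 - cos(167°))
Δλ = 4.7904 pm

Initial wavelength:
λ = λ' - Δλ = 7.9695 - 4.7904 = 3.1791 pm

Initial energy:
E = hc/λ = 1239.842 / 3.1791 = 390.0003 keV

(Intermediate values are shown rounded; full precision is carried through to the final answer.)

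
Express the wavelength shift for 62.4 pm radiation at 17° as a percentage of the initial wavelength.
0.1699%

Calculate the Compton shift:
Δλ = λ_C(1 - cos(17°))
Δλ = 2.4263 × (1 - cos(17°))
Δλ = 2.4263 × 0.0437
Δλ = 0.1060 pm

Percentage change:
(Δλ/λ₀) × 100 = (0.1060/62.4) × 100
= 0.1699%

(Intermediate values are shown rounded; full precision is carried through to the final answer.)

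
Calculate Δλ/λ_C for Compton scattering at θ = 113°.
1.3907 λ_C

The Compton shift formula is:
Δλ = λ_C(1 - cos θ)

Dividing both sides by λ_C:
Δλ/λ_C = 1 - cos θ

For θ = 113°:
Δλ/λ_C = 1 - cos(113°)
Δλ/λ_C = 1 - -0.3907
Δλ/λ_C = 1.3907

This means the shift is 1.3907 × λ_C = 3.3743 pm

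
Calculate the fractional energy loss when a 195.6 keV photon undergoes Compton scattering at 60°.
0.1606 (or 16.06%)

Calculate initial and final photon energies:

Initial: E₀ = 195.6 keV → λ₀ = 6.3387 pm
Compton shift: Δλ = 1.2132 pm
Final wavelength: λ' = 7.5518 pm
Final energy: E' = 164.1780 keV

Fractional energy loss:
(E₀ - E')/E₀ = (195.6000 - 164.1780)/195.6000
= 31.4220/195.6000
= 0.1606
= 16.06%

(Intermediate values are shown rounded; full precision is carried through to the final answer.)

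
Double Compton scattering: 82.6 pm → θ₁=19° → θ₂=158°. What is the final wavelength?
87.4081 pm

Apply Compton shift twice:

First scattering at θ₁ = 19°:
Δλ₁ = λ_C(1 - cos(19°))
Δλ₁ = 2.4263 × 0.0545
Δλ₁ = 0.1322 pm

After first scattering:
λ₁ = 82.6 + 0.1322 = 82.7322 pm

Second scattering at θ₂ = 158°:
Δλ₂ = λ_C(1 - cos(158°))
Δλ₂ = 2.4263 × 1.9272
Δλ₂ = 4.6759 pm

Final wavelength:
λ₂ = 82.7322 + 4.6759 = 87.4081 pm

Total shift: Δλ_total = 0.1322 + 4.6759 = 4.8081 pm

(Intermediate values are shown rounded; full precision is carried through to the final answer.)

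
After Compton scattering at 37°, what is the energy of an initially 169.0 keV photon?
158.4480 keV

First convert energy to wavelength:
λ = hc/E, with hc ≈ 1239.842 keV·pm (i.e. 1239.842 eV·nm)

For E = 169.0 keV = 169000 eV:
λ = 1239.842 keV·pm / 169.0 keV
λ = 7.3363 pm

Calculate the Compton shift:
Δλ = λ_C(1 - cos(37°)) = 2.4263 × 0.2014
Δλ = 0.4886 pm

Final wavelength:
λ' = 7.3363 + 0.4886 = 7.8249 pm

Final energy:
E' = hc/λ' = 1239.842 / 7.8249 = 158.4480 keV

(Intermediate values are shown rounded; full precision is carried through to the final answer.)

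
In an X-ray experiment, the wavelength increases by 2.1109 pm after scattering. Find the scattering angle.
82.53°

From the Compton formula Δλ = λ_C(1 - cos θ), we can solve for θ:

cos θ = 1 - Δλ/λ_C

Given:
- Δλ = 2.1109 pm
- λ_C = h/(m_e·c) ≈ 2.42631024 pm

cos θ = 1 - 2.1109/2.42631024
cos θ = 1 - 0.870004
cos θ = 0.129996

θ = arccos(0.129996)
θ = 82.53°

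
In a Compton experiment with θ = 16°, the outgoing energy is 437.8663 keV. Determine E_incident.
452.8999 keV

Convert final energy to wavelength (hc ≈ 1239.842 keV·pm):
λ' = hc/E' = 1239.842 / 437.8663 = 2.8316 pm

Calculate the Compton shift:
Δλ = λ_C(1 - cos(16°))
Δλ = 2.4263 × (1 - cos(16°))
Δλ = 0.0940 pm

Initial wavelength:
λ = λ' - Δλ = 2.8316 - 0.0940 = 2.7376 pm

Initial energy:
E = hc/λ = 1239.842 / 2.7376 = 452.8999 keV

(Intermediate values are shown rounded; full precision is carried through to the final answer.)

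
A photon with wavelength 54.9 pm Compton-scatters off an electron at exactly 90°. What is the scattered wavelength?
57.3263 pm

Using the Compton formula: λ' = λ + λ_C(1 − cos θ)

For θ = 90°, cos θ = 0 (exact) = 0.0000, so:
1 − cos 90° = 1 − (0) = 1.0000

Δλ = λ_C × 1.0000 = 2.4263 × 1.0000 = 2.4263 pm

λ' = 54.9 + 2.4263 = 57.3263 pm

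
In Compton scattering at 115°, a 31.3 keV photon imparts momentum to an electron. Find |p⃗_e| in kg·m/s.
2.7095e-23 kg·m/s

The electron is initially at rest, so by conservation of momentum:
p⃗_e = p⃗₀ − p⃗'  (incident photon momentum minus scattered photon momentum)

Photon momentum magnitudes (p = h/λ = E/c):
λ₀ = hc/E₀ = 39.6116 pm → p₀ = h/λ₀ = 1.6728e-23 kg·m/s
Δλ = λ_C(1 − cos 115°) = 3.4517 pm
λ' = 43.0633 pm → p' = h/λ' = 1.5387e-23 kg·m/s

The scattered photon makes angle θ = 115° with the incident direction, so by the law of cosines:
|p⃗_e|² = p₀² + p'² − 2p₀p'cos θ
|p⃗_e|² = (1.6728e-23)² + (1.5387e-23)² − 2·1.6728e-23·1.5387e-23·cos(115°)
|p⃗_e| = 2.7095e-23 kg·m/s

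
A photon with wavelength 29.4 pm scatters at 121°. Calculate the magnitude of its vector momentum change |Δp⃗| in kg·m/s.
3.7072e-23 kg·m/s

Photon momentum magnitude is p = h/λ.

Initial momentum:
p₀ = h/λ = 6.6261e-34/2.9400e-11 = 2.2538e-23 kg·m/s

After scattering:
λ' = λ + Δλ = 29.4 + 3.6760 = 33.0760 pm
p' = h/λ' = 6.6261e-34/3.3076e-11 = 2.0033e-23 kg·m/s

Momentum is a vector; the scattered photon's direction makes angle θ = 121° with the incident direction. The magnitude of the vector change Δp⃗ = p⃗₀ − p⃗' is found from the law of cosines:
|Δp⃗|² = p₀² + p'² − 2p₀p'cos θ
|Δp⃗|² = (2.2538e-23)² + (2.0033e-23)² − 2·2.2538e-23·2.0033e-23·cos(121°)
|Δp⃗| = 3.7072e-23 kg·m/s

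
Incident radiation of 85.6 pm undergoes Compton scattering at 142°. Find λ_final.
89.9383 pm

Using the Compton scattering formula:
λ' = λ + Δλ = λ + λ_C(1 - cos θ)

Given:
- Initial wavelength λ = 85.6 pm
- Scattering angle θ = 142°
- Compton wavelength λ_C ≈ 2.4263 pm

Calculate the shift:
Δλ = 2.4263 × (1 - cos(142°))
Δλ = 2.4263 × 1.7880
Δλ = 4.3383 pm

Final wavelength:
λ' = 85.6 + 4.3383 = 89.9383 pm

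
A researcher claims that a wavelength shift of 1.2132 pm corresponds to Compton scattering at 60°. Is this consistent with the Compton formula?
Yes, consistent

Calculate the expected shift for θ = 60°:

Δλ_expected = λ_C(1 - cos(60°))
Δλ_expected = 2.4263 × (1 - cos(60°))
Δλ_expected = 2.4263 × 0.5000
Δλ_expected = 1.2132 pm

Given shift: 1.2132 pm
Expected shift: 1.2132 pm
Difference: 0.0000 pm

The values match. This is consistent with Compton scattering at the stated angle.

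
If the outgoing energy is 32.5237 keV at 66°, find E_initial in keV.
33.8000 keV

Convert final energy to wavelength (hc ≈ 1239.842 keV·pm):
λ' = hc/E' = 1239.842 / 32.5237 = 38.1212 pm

Calculate the Compton shift:
Δλ = λ_C(1 - cos(66°))
Δλ = 2.4263 × (1 - cos(66°))
Δλ = 1.4394 pm

Initial wavelength:
λ = λ' - Δλ = 38.1212 - 1.4394 = 36.6817 pm

Initial energy:
E = hc/λ = 1239.842 / 36.6817 = 33.8000 keV

(Intermediate values are shown rounded; full precision is carried through to the final answer.)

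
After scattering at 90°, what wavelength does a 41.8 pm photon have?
44.2263 pm

Using the Compton scattering formula:
λ' = λ + Δλ = λ + λ_C(1 - cos θ)

Given:
- Initial wavelength λ = 41.8 pm
- Scattering angle θ = 90°
- Compton wavelength λ_C ≈ 2.4263 pm

Calculate the shift:
Δλ = 2.4263 × (1 - cos(90°))
Δλ = 2.4263 × 1.0000
Δλ = 2.4263 pm

Final wavelength:
λ' = 41.8 + 2.4263 = 44.2263 pm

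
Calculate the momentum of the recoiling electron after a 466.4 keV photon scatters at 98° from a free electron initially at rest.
2.9247e-22 kg·m/s

The electron is initially at rest, so by conservation of momentum:
p⃗_e = p⃗₀ − p⃗'  (incident photon momentum minus scattered photon momentum)

Photon momentum magnitudes (p = h/λ = E/c):
λ₀ = hc/E₀ = 2.6583 pm → p₀ = h/λ₀ = 2.4926e-22 kg·m/s
Δλ = λ_C(1 − cos 98°) = 2.7640 pm
λ' = 5.4223 pm → p' = h/λ' = 1.2220e-22 kg·m/s

The scattered photon makes angle θ = 98° with the incident direction, so by the law of cosines:
|p⃗_e|² = p₀² + p'² − 2p₀p'cos θ
|p⃗_e|² = (2.4926e-22)² + (1.2220e-22)² − 2·2.4926e-22·1.2220e-22·cos(98°)
|p⃗_e| = 2.9247e-22 kg·m/s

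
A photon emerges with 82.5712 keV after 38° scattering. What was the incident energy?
85.5000 keV

Convert final energy to wavelength (hc ≈ 1239.842 keV·pm):
λ' = hc/E' = 1239.842 / 82.5712 = 15.0154 pm

Calculate the Compton shift:
Δλ = λ_C(1 - cos(38°))
Δλ = 2.4263 × (1 - cos(38°))
Δλ = 0.5144 pm

Initial wavelength:
λ = λ' - Δλ = 15.0154 - 0.5144 = 14.5011 pm

Initial energy:
E = hc/λ = 1239.842 / 14.5011 = 85.5000 keV

(Intermediate values are shown rounded; full precision is carried through to the final answer.)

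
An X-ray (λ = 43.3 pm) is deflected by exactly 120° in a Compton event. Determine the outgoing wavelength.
46.9395 pm

Using the Compton formula: λ' = λ + λ_C(1 − cos θ)

For θ = 120°, cos θ = -1/2 (exact) = -0.5000, so:
1 − cos 120° = 1 − (-1/2) = 1.5000

Δλ = λ_C × 1.5000 = 2.4263 × 1.5000 = 3.6395 pm

λ' = 43.3 + 3.6395 = 46.9395 pm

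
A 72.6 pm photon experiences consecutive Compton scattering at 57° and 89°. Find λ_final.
76.0888 pm

Apply Compton shift twice:

First scattering at θ₁ = 57°:
Δλ₁ = λ_C(1 - cos(57°))
Δλ₁ = 2.4263 × 0.4554
Δλ₁ = 1.1048 pm

After first scattering:
λ₁ = 72.6 + 1.1048 = 73.7048 pm

Second scattering at θ₂ = 89°:
Δλ₂ = λ_C(1 - cos(89°))
Δλ₂ = 2.4263 × 0.9825
Δλ₂ = 2.3840 pm

Final wavelength:
λ₂ = 73.7048 + 2.3840 = 76.0888 pm

Total shift: Δλ_total = 1.1048 + 2.3840 = 3.4888 pm

(Intermediate values are shown rounded; full precision is carried through to the final answer.)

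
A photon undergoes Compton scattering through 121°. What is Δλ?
3.6760 pm

Using the Compton scattering formula:
Δλ = λ_C(1 - cos θ)

where λ_C = h/(m_e·c) ≈ 2.4263 pm is the Compton wavelength of an electron.

For θ = 121°:
cos(121°) = -0.5150
1 - cos(121°) = 1.5150

Δλ = 2.4263 × 1.5150
Δλ = 3.6760 pm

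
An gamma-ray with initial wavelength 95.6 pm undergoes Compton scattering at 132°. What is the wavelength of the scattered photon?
99.6498 pm

Using the Compton scattering formula:
λ' = λ + Δλ = λ + λ_C(1 - cos θ)

Given:
- Initial wavelength λ = 95.6 pm
- Scattering angle θ = 132°
- Compton wavelength λ_C ≈ 2.4263 pm

Calculate the shift:
Δλ = 2.4263 × (1 - cos(132°))
Δλ = 2.4263 × 1.6691
Δλ = 4.0498 pm

Final wavelength:
λ' = 95.6 + 4.0498 = 99.6498 pm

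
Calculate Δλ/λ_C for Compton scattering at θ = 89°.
0.9825 λ_C

The Compton shift formula is:
Δλ = λ_C(1 - cos θ)

Dividing both sides by λ_C:
Δλ/λ_C = 1 - cos θ

For θ = 89°:
Δλ/λ_C = 1 - cos(89°)
Δλ/λ_C = 1 - 0.0175
Δλ/λ_C = 0.9825

This means the shift is 0.9825 × λ_C = 2.3840 pm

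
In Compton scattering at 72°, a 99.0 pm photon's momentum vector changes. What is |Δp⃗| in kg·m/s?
7.8031e-24 kg·m/s

Photon momentum magnitude is p = h/λ.

Initial momentum:
p₀ = h/λ = 6.6261e-34/9.9000e-11 = 6.6930e-24 kg·m/s

After scattering:
λ' = λ + Δλ = 99.0 + 1.6765 = 100.6765 pm
p' = h/λ' = 6.6261e-34/1.0068e-10 = 6.5815e-24 kg·m/s

Momentum is a vector; the scattered photon's direction makes angle θ = 72° with the incident direction. The magnitude of the vector change Δp⃗ = p⃗₀ − p⃗' is found from the law of cosines:
|Δp⃗|² = p₀² + p'² − 2p₀p'cos θ
|Δp⃗|² = (6.6930e-24)² + (6.5815e-24)² − 2·6.6930e-24·6.5815e-24·cos(72°)
|Δp⃗| = 7.8031e-24 kg·m/s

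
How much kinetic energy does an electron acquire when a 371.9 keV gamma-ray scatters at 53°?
83.5596 keV

By energy conservation: K_e = E_initial - E_final

First find the scattered photon energy:
Initial wavelength: λ = hc/E = 3.3338 pm
Compton shift: Δλ = λ_C(1 - cos(53°)) = 0.9661 pm
Final wavelength: λ' = 3.3338 + 0.9661 = 4.2999 pm
Final photon energy: E' = hc/λ' = 288.3404 keV

Electron kinetic energy:
K_e = E - E' = 371.9000 - 288.3404 = 83.5596 keV

(Intermediate values are shown rounded; full precision is carried through to the final answer.)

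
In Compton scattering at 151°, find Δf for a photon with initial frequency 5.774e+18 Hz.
4.651e+17 Hz (decrease)

Convert frequency to wavelength (c = 299792458 m/s):
λ₀ = c/f₀ = 299792458/5.774e+18 = 5.1921105e-11 m = 51.9211 pm

Calculate Compton shift:
Δλ = λ_C(1 - cos(151°)) = 4.5484 pm

Final wavelength:
λ' = λ₀ + Δλ = 51.9211 + 4.5484 = 56.4695 pm

Final frequency:
f' = c/λ' = 299792458/5.6469514e-11 = 5.3089258e+18 Hz

Frequency shift (decrease):
Δf = f₀ - f' = 5.774e+18 - 5.3089258e+18 = 4.651e+17 Hz

(Intermediate values are shown rounded; full precision is carried through to the final answer.)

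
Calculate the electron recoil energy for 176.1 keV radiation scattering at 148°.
68.5168 keV

By energy conservation: K_e = E_initial - E_final

First find the scattered photon energy:
Initial wavelength: λ = hc/E = 7.0406 pm
Compton shift: Δλ = λ_C(1 - cos(148°)) = 4.4839 pm
Final wavelength: λ' = 7.0406 + 4.4839 = 11.5245 pm
Final photon energy: E' = hc/λ' = 107.5832 keV

Electron kinetic energy:
K_e = E - E' = 176.1000 - 107.5832 = 68.5168 keV

(Intermediate values are shown rounded; full precision is carried through to the final answer.)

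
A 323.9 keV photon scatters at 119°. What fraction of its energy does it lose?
0.4848 (or 48.48%)

Calculate initial and final photon energies:

Initial: E₀ = 323.9 keV → λ₀ = 3.8279 pm
Compton shift: Δλ = 3.6026 pm
Final wavelength: λ' = 7.4305 pm
Final energy: E' = 166.8593 keV

Fractional energy loss:
(E₀ - E')/E₀ = (323.9000 - 166.8593)/323.9000
= 157.0407/323.9000
= 0.4848
= 48.48%

(Intermediate values are shown rounded; full precision is carried through to the final answer.)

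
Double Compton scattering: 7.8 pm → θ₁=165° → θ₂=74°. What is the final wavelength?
14.3275 pm

Apply Compton shift twice:

First scattering at θ₁ = 165°:
Δλ₁ = λ_C(1 - cos(165°))
Δλ₁ = 2.4263 × 1.9659
Δλ₁ = 4.7699 pm

After first scattering:
λ₁ = 7.8 + 4.7699 = 12.5699 pm

Second scattering at θ₂ = 74°:
Δλ₂ = λ_C(1 - cos(74°))
Δλ₂ = 2.4263 × 0.7244
Δλ₂ = 1.7575 pm

Final wavelength:
λ₂ = 12.5699 + 1.7575 = 14.3275 pm

Total shift: Δλ_total = 4.7699 + 1.7575 = 6.5275 pm

(Intermediate values are shown rounded; full precision is carried through to the final answer.)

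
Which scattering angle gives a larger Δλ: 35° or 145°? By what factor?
145° produces the larger shift by a factor of 10.059

Calculate both shifts using Δλ = λ_C(1 - cos θ):

For θ₁ = 35°:
Δλ₁ = 2.4263 × (1 - cos(35°))
Δλ₁ = 2.4263 × 0.1808
Δλ₁ = 0.4388 pm

For θ₂ = 145°:
Δλ₂ = 2.4263 × (1 - cos(145°))
Δλ₂ = 2.4263 × 1.8192
Δλ₂ = 4.4138 pm

The 145° angle produces the larger shift.
Ratio: 4.4138/0.4388 = 10.059

(Intermediate values are shown rounded; full precision is carried through to the final answer.)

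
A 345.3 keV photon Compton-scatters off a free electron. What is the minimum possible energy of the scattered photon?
146.8443 keV (at θ = 180°)

The scattered photon has minimum energy when its wavelength is maximum, i.e., when the Compton shift Δλ = λ_C(1 − cos θ) is maximum. This occurs at θ = 180° (backscattering), giving Δλ_max = 2λ_C = 4.8526 pm.

Initial wavelength: λ₀ = hc/E₀ = 3.5906 pm
Maximum final wavelength: λ'_max = λ₀ + 2λ_C = 3.5906 + 4.8526 = 8.4432 pm
Minimum final energy: E'_min = hc/λ'_max = 146.8443 keV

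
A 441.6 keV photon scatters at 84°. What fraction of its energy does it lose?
0.4363 (or 43.63%)

Calculate initial and final photon energies:

Initial: E₀ = 441.6 keV → λ₀ = 2.8076 pm
Compton shift: Δλ = 2.1727 pm
Final wavelength: λ' = 4.9803 pm
Final energy: E' = 248.9490 keV

Fractional energy loss:
(E₀ - E')/E₀ = (441.6000 - 248.9490)/441.6000
= 192.6510/441.6000
= 0.4363
= 43.63%

(Intermediate values are shown rounded; full precision is carried through to the final answer.)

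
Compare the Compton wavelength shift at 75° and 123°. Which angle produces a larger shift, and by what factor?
123° produces the larger shift by a factor of 2.084

Calculate both shifts using Δλ = λ_C(1 - cos θ):

For θ₁ = 75°:
Δλ₁ = 2.4263 × (1 - cos(75°))
Δλ₁ = 2.4263 × 0.7412
Δλ₁ = 1.7983 pm

For θ₂ = 123°:
Δλ₂ = 2.4263 × (1 - cos(123°))
Δλ₂ = 2.4263 × 1.5446
Δλ₂ = 3.7478 pm

The 123° angle produces the larger shift.
Ratio: 3.7478/1.7983 = 2.084

(Intermediate values are shown rounded; full precision is carried through to the final answer.)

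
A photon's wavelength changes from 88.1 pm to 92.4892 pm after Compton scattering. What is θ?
144.00°

First find the wavelength shift:
Δλ = λ' - λ = 92.4892 - 88.1 = 4.3892 pm

Using Δλ = λ_C(1 - cos θ), with λ_C = h/(m_e·c) ≈ 2.42631024 pm:
cos θ = 1 - Δλ/λ_C
cos θ = 1 - 4.3892/2.42631024
cos θ = -0.809002

θ = arccos(-0.809002)
θ = 144.00°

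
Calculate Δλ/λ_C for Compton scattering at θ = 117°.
1.4540 λ_C

The Compton shift formula is:
Δλ = λ_C(1 - cos θ)

Dividing both sides by λ_C:
Δλ/λ_C = 1 - cos θ

For θ = 117°:
Δλ/λ_C = 1 - cos(117°)
Δλ/λ_C = 1 - -0.4540
Δλ/λ_C = 1.4540

This means the shift is 1.4540 × λ_C = 3.5278 pm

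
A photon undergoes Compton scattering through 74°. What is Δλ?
1.7575 pm

Using the Compton scattering formula:
Δλ = λ_C(1 - cos θ)

where λ_C = h/(m_e·c) ≈ 2.4263 pm is the Compton wavelength of an electron.

For θ = 74°:
cos(74°) = 0.2756
1 - cos(74°) = 0.7244

Δλ = 2.4263 × 0.7244
Δλ = 1.7575 pm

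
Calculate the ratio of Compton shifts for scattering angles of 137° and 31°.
137° produces the larger shift by a factor of 12.122

Calculate both shifts using Δλ = λ_C(1 - cos θ):

For θ₁ = 31°:
Δλ₁ = 2.4263 × (1 - cos(31°))
Δλ₁ = 2.4263 × 0.1428
Δλ₁ = 0.3466 pm

For θ₂ = 137°:
Δλ₂ = 2.4263 × (1 - cos(137°))
Δλ₂ = 2.4263 × 1.7314
Δλ₂ = 4.2008 pm

The 137° angle produces the larger shift.
Ratio: 4.2008/0.3466 = 12.122

(Intermediate values are shown rounded; full precision is carried through to the final answer.)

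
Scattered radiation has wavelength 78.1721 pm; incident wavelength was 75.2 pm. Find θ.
103.00°

First find the wavelength shift:
Δλ = λ' - λ = 78.1721 - 75.2 = 2.9721 pm

Using Δλ = λ_C(1 - cos θ), with λ_C = h/(m_e·c) ≈ 2.42631024 pm:
cos θ = 1 - Δλ/λ_C
cos θ = 1 - 2.9721/2.42631024
cos θ = -0.224946

θ = arccos(-0.224946)
θ = 103.00°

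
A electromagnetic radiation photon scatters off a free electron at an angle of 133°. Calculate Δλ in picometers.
4.0810 pm

Using the Compton scattering formula:
Δλ = λ_C(1 - cos θ)

where λ_C = h/(m_e·c) ≈ 2.4263 pm is the Compton wavelength of an electron.

For θ = 133°:
cos(133°) = -0.6820
1 - cos(133°) = 1.6820

Δλ = 2.4263 × 1.6820
Δλ = 4.0810 pm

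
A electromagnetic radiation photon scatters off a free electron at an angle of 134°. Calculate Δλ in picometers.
4.1118 pm

Using the Compton scattering formula:
Δλ = λ_C(1 - cos θ)

where λ_C = h/(m_e·c) ≈ 2.4263 pm is the Compton wavelength of an electron.

For θ = 134°:
cos(134°) = -0.6947
1 - cos(134°) = 1.6947

Δλ = 2.4263 × 1.6947
Δλ = 4.1118 pm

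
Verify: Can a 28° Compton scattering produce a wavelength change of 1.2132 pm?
No, inconsistent

Calculate the expected shift for θ = 28°:

Δλ_expected = λ_C(1 - cos(28°))
Δλ_expected = 2.4263 × (1 - cos(28°))
Δλ_expected = 2.4263 × 0.1171
Δλ_expected = 0.2840 pm

Given shift: 1.2132 pm
Expected shift: 0.2840 pm
Difference: 0.9291 pm

The values do not match. The given shift corresponds to θ ≈ 60.0°, not 28°.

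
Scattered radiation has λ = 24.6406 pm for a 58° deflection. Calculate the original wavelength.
23.5000 pm

From λ' = λ + Δλ, we have λ = λ' - Δλ

First calculate the Compton shift:
Δλ = λ_C(1 - cos θ)
Δλ = 2.4263 × (1 - cos(58°))
Δλ = 2.4263 × 0.4701
Δλ = 1.1406 pm

Initial wavelength:
λ = λ' - Δλ
λ = 24.6406 - 1.1406
λ = 23.5000 pm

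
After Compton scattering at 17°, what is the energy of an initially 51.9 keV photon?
51.6707 keV

First convert energy to wavelength:
λ = hc/E, with hc ≈ 1239.842 keV·pm (i.e. 1239.842 eV·nm)

For E = 51.9 keV = 51900 eV:
λ = 1239.842 keV·pm / 51.9 keV
λ = 23.8891 pm

Calculate the Compton shift:
Δλ = λ_C(1 - cos(17°)) = 2.4263 × 0.0437
Δλ = 0.1060 pm

Final wavelength:
λ' = 23.8891 + 0.1060 = 23.9951 pm

Final energy:
E' = hc/λ' = 1239.842 / 23.9951 = 51.6707 keV

(Intermediate values are shown rounded; full precision is carried through to the final answer.)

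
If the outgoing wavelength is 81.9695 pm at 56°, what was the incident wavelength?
80.9000 pm

From λ' = λ + Δλ, we have λ = λ' - Δλ

First calculate the Compton shift:
Δλ = λ_C(1 - cos θ)
Δλ = 2.4263 × (1 - cos(56°))
Δλ = 2.4263 × 0.4408
Δλ = 1.0695 pm

Initial wavelength:
λ = λ' - Δλ
λ = 81.9695 - 1.0695
λ = 80.9000 pm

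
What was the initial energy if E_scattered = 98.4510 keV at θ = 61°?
109.3000 keV

Convert final energy to wavelength (hc ≈ 1239.842 keV·pm):
λ' = hc/E' = 1239.842 / 98.4510 = 12.5935 pm

Calculate the Compton shift:
Δλ = λ_C(1 - cos(61°))
Δλ = 2.4263 × (1 - cos(61°))
Δλ = 1.2500 pm

Initial wavelength:
λ = λ' - Δλ = 12.5935 - 1.2500 = 11.3435 pm

Initial energy:
E = hc/λ = 1239.842 / 11.3435 = 109.3000 keV

(Intermediate values are shown rounded; full precision is carried through to the final answer.)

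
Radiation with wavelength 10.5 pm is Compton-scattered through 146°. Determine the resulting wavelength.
14.9378 pm

Using the Compton scattering formula:
λ' = λ + Δλ = λ + λ_C(1 - cos θ)

Given:
- Initial wavelength λ = 10.5 pm
- Scattering angle θ = 146°
- Compton wavelength λ_C ≈ 2.4263 pm

Calculate the shift:
Δλ = 2.4263 × (1 - cos(146°))
Δλ = 2.4263 × 1.8290
Δλ = 4.4378 pm

Final wavelength:
λ' = 10.5 + 4.4378 = 14.9378 pm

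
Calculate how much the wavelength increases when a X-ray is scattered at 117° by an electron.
3.5278 pm

Using the Compton scattering formula:
Δλ = λ_C(1 - cos θ)

where λ_C = h/(m_e·c) ≈ 2.4263 pm is the Compton wavelength of an electron.

For θ = 117°:
cos(117°) = -0.4540
1 - cos(117°) = 1.4540

Δλ = 2.4263 × 1.4540
Δλ = 3.5278 pm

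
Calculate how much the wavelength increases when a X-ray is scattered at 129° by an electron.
3.9532 pm

Using the Compton scattering formula:
Δλ = λ_C(1 - cos θ)

where λ_C = h/(m_e·c) ≈ 2.4263 pm is the Compton wavelength of an electron.

For θ = 129°:
cos(129°) = -0.6293
1 - cos(129°) = 1.6293

Δλ = 2.4263 × 1.6293
Δλ = 3.9532 pm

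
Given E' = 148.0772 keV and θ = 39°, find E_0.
158.3000 keV

Convert final energy to wavelength (hc ≈ 1239.842 keV·pm):
λ' = hc/E' = 1239.842 / 148.0772 = 8.3729 pm

Calculate the Compton shift:
Δλ = λ_C(1 - cos(39°))
Δλ = 2.4263 × (1 - cos(39°))
Δλ = 0.5407 pm

Initial wavelength:
λ = λ' - Δλ = 8.3729 - 0.5407 = 7.8322 pm

Initial energy:
E = hc/λ = 1239.842 / 7.8322 = 158.3000 keV

(Intermediate values are shown rounded; full precision is carried through to the final answer.)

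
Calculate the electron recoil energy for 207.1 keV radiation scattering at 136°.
85.0483 keV

By energy conservation: K_e = E_initial - E_final

First find the scattered photon energy:
Initial wavelength: λ = hc/E = 5.9867 pm
Compton shift: Δλ = λ_C(1 - cos(136°)) = 4.1717 pm
Final wavelength: λ' = 5.9867 + 4.1717 = 10.1583 pm
Final photon energy: E' = hc/λ' = 122.0517 keV

Electron kinetic energy:
K_e = E - E' = 207.1000 - 122.0517 = 85.0483 keV

(Intermediate values are shown rounded; full precision is carried through to the final answer.)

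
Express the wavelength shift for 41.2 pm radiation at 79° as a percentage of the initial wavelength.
4.7654%

Calculate the Compton shift:
Δλ = λ_C(1 - cos(79°))
Δλ = 2.4263 × (1 - cos(79°))
Δλ = 2.4263 × 0.8092
Δλ = 1.9633 pm

Percentage change:
(Δλ/λ₀) × 100 = (1.9633/41.2) × 100
= 4.7654%

(Intermediate values are shown rounded; full precision is carried through to the final answer.)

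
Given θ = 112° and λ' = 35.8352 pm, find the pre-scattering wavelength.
32.5000 pm

From λ' = λ + Δλ, we have λ = λ' - Δλ

First calculate the Compton shift:
Δλ = λ_C(1 - cos θ)
Δλ = 2.4263 × (1 - cos(112°))
Δλ = 2.4263 × 1.3746
Δλ = 3.3352 pm

Initial wavelength:
λ = λ' - Δλ
λ = 35.8352 - 3.3352
λ = 32.5000 pm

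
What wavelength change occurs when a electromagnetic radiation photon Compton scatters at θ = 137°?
4.2008 pm

Using the Compton scattering formula:
Δλ = λ_C(1 - cos θ)

where λ_C = h/(m_e·c) ≈ 2.4263 pm is the Compton wavelength of an electron.

For θ = 137°:
cos(137°) = -0.7314
1 - cos(137°) = 1.7314

Δλ = 2.4263 × 1.7314
Δλ = 4.2008 pm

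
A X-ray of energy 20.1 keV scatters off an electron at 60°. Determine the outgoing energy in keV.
19.7123 keV

First convert energy to wavelength:
λ = hc/E, with hc ≈ 1239.842 keV·pm (i.e. 1239.842 eV·nm)

For E = 20.1 keV = 20100 eV:
λ = 1239.842 keV·pm / 20.1 keV
λ = 61.6837 pm

Calculate the Compton shift:
Δλ = λ_C(1 - cos(60°)) = 2.4263 × 0.5000
Δλ = 1.2132 pm

Final wavelength:
λ' = 61.6837 + 1.2132 = 62.8968 pm

Final energy:
E' = hc/λ' = 1239.842 / 62.8968 = 19.7123 keV

(Intermediate values are shown rounded; full precision is carried through to the final answer.)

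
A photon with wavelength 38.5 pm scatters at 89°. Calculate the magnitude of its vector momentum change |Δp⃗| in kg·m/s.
2.3434e-23 kg·m/s

Photon momentum magnitude is p = h/λ.

Initial momentum:
p₀ = h/λ = 6.6261e-34/3.8500e-11 = 1.7211e-23 kg·m/s

After scattering:
λ' = λ + Δλ = 38.5 + 2.3840 = 40.8840 pm
p' = h/λ' = 6.6261e-34/4.0884e-11 = 1.6207e-23 kg·m/s

Momentum is a vector; the scattered photon's direction makes angle θ = 89° with the incident direction. The magnitude of the vector change Δp⃗ = p⃗₀ − p⃗' is found from the law of cosines:
|Δp⃗|² = p₀² + p'² − 2p₀p'cos θ
|Δp⃗|² = (1.7211e-23)² + (1.6207e-23)² − 2·1.7211e-23·1.6207e-23·cos(89°)
|Δp⃗| = 2.3434e-23 kg·m/s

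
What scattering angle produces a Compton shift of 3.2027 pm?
108.66°

From the Compton formula Δλ = λ_C(1 - cos θ), we can solve for θ:

cos θ = 1 - Δλ/λ_C

Given:
- Δλ = 3.2027 pm
- λ_C = h/(m_e·c) ≈ 2.42631024 pm

cos θ = 1 - 3.2027/2.42631024
cos θ = 1 - 1.319988
cos θ = -0.319988

θ = arccos(-0.319988)
θ = 108.66°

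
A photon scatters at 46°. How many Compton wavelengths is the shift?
0.3053 λ_C

The Compton shift formula is:
Δλ = λ_C(1 - cos θ)

Dividing both sides by λ_C:
Δλ/λ_C = 1 - cos θ

For θ = 46°:
Δλ/λ_C = 1 - cos(46°)
Δλ/λ_C = 1 - 0.6947
Δλ/λ_C = 0.3053

This means the shift is 0.3053 × λ_C = 0.7409 pm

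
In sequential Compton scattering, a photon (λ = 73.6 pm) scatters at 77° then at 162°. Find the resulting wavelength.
80.2144 pm

Apply Compton shift twice:

First scattering at θ₁ = 77°:
Δλ₁ = λ_C(1 - cos(77°))
Δλ₁ = 2.4263 × 0.7750
Δλ₁ = 1.8805 pm

After first scattering:
λ₁ = 73.6 + 1.8805 = 75.4805 pm

Second scattering at θ₂ = 162°:
Δλ₂ = λ_C(1 - cos(162°))
Δλ₂ = 2.4263 × 1.9511
Δλ₂ = 4.7339 pm

Final wavelength:
λ₂ = 75.4805 + 4.7339 = 80.2144 pm

Total shift: Δλ_total = 1.8805 + 4.7339 = 6.6144 pm

(Intermediate values are shown rounded; full precision is carried through to the final answer.)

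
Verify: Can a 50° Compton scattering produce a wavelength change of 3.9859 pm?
No, inconsistent

Calculate the expected shift for θ = 50°:

Δλ_expected = λ_C(1 - cos(50°))
Δλ_expected = 2.4263 × (1 - cos(50°))
Δλ_expected = 2.4263 × 0.3572
Δλ_expected = 0.8667 pm

Given shift: 3.9859 pm
Expected shift: 0.8667 pm
Difference: 3.1192 pm

The values do not match. The given shift corresponds to θ ≈ 130.0°, not 50°.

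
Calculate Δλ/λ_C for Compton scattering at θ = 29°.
0.1254 λ_C

The Compton shift formula is:
Δλ = λ_C(1 - cos θ)

Dividing both sides by λ_C:
Δλ/λ_C = 1 - cos θ

For θ = 29°:
Δλ/λ_C = 1 - cos(29°)
Δλ/λ_C = 1 - 0.8746
Δλ/λ_C = 0.1254

This means the shift is 0.1254 × λ_C = 0.3042 pm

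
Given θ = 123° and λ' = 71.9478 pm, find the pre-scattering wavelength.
68.2000 pm

From λ' = λ + Δλ, we have λ = λ' - Δλ

First calculate the Compton shift:
Δλ = λ_C(1 - cos θ)
Δλ = 2.4263 × (1 - cos(123°))
Δλ = 2.4263 × 1.5446
Δλ = 3.7478 pm

Initial wavelength:
λ = λ' - Δλ
λ = 71.9478 - 3.7478
λ = 68.2000 pm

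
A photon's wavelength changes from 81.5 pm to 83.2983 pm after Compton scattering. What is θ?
75.00°

First find the wavelength shift:
Δλ = λ' - λ = 83.2983 - 81.5 = 1.7983 pm

Using Δλ = λ_C(1 - cos θ), with λ_C = h/(m_e·c) ≈ 2.42631024 pm:
cos θ = 1 - Δλ/λ_C
cos θ = 1 - 1.7983/2.42631024
cos θ = 0.258833

θ = arccos(0.258833)
θ = 75.00°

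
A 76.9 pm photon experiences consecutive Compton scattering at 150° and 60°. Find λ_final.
82.6407 pm

Apply Compton shift twice:

First scattering at θ₁ = 150°:
Δλ₁ = λ_C(1 - cos(150°))
Δλ₁ = 2.4263 × 1.8660
Δλ₁ = 4.5276 pm

After first scattering:
λ₁ = 76.9 + 4.5276 = 81.4276 pm

Second scattering at θ₂ = 60°:
Δλ₂ = λ_C(1 - cos(60°))
Δλ₂ = 2.4263 × 0.5000
Δλ₂ = 1.2132 pm

Final wavelength:
λ₂ = 81.4276 + 1.2132 = 82.6407 pm

Total shift: Δλ_total = 4.5276 + 1.2132 = 5.7407 pm

(Intermediate values are shown rounded; full precision is carried through to the final answer.)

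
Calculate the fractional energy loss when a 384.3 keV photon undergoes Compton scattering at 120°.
0.5301 (or 53.01%)

Calculate initial and final photon energies:

Initial: E₀ = 384.3 keV → λ₀ = 3.2262 pm
Compton shift: Δλ = 3.6395 pm
Final wavelength: λ' = 6.8657 pm
Final energy: E' = 180.5849 keV

Fractional energy loss:
(E₀ - E')/E₀ = (384.3000 - 180.5849)/384.3000
= 203.7151/384.3000
= 0.5301
= 53.01%

(Intermediate values are shown rounded; full precision is carried through to the final answer.)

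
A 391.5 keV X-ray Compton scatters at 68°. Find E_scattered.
264.6803 keV

First convert energy to wavelength:
λ = hc/E, with hc ≈ 1239.842 keV·pm (i.e. 1239.842 eV·nm)

For E = 391.5 keV = 391500 eV:
λ = 1239.842 keV·pm / 391.5 keV
λ = 3.1669 pm

Calculate the Compton shift:
Δλ = λ_C(1 - cos(68°)) = 2.4263 × 0.6254
Δλ = 1.5174 pm

Final wavelength:
λ' = 3.1669 + 1.5174 = 4.6843 pm

Final energy:
E' = hc/λ' = 1239.842 / 4.6843 = 264.6803 keV

(Intermediate values are shown rounded; full precision is carried through to the final answer.)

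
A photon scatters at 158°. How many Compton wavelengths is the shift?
1.9272 λ_C

The Compton shift formula is:
Δλ = λ_C(1 - cos θ)

Dividing both sides by λ_C:
Δλ/λ_C = 1 - cos θ

For θ = 158°:
Δλ/λ_C = 1 - cos(158°)
Δλ/λ_C = 1 - -0.9272
Δλ/λ_C = 1.9272

This means the shift is 1.9272 × λ_C = 4.6759 pm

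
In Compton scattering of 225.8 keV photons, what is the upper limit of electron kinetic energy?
105.9333 keV

Maximum energy transfer occurs at θ = 180° (backscattering).

Initial photon: E₀ = 225.8 keV → λ₀ = 5.4909 pm

Maximum Compton shift (at 180°):
Δλ_max = 2λ_C = 2 × 2.4263 = 4.8526 pm

Final wavelength:
λ' = 5.4909 + 4.8526 = 10.3435 pm

Minimum photon energy (maximum energy to electron):
E'_min = hc/λ' = 119.8667 keV

Maximum electron kinetic energy:
K_max = E₀ - E'_min = 225.8000 - 119.8667 = 105.9333 keV

(Intermediate values are shown rounded; full precision is carried through to the final answer.)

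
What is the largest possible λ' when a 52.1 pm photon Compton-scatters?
56.9526 pm (at θ = 180°)

The Compton shift is Δλ = λ_C(1 − cos θ).

Since cos θ ranges from −1 to 1, the factor (1 − cos θ) ranges from 0 to 2; the maximum shift occurs at θ = 180° (backscattering):
Δλ_max = 2λ_C = 2 × 2.4263 pm = 4.8526 pm

Maximum scattered wavelength:
λ'_max = λ₀ + Δλ_max = 52.1 + 4.8526 = 56.9526 pm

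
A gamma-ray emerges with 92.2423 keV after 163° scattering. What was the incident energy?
142.6000 keV

Convert final energy to wavelength (hc ≈ 1239.842 keV·pm):
λ' = hc/E' = 1239.842 / 92.2423 = 13.4411 pm

Calculate the Compton shift:
Δλ = λ_C(1 - cos(163°))
Δλ = 2.4263 × (1 - cos(163°))
Δλ = 4.7466 pm

Initial wavelength:
λ = λ' - Δλ = 13.4411 - 4.7466 = 8.6945 pm

Initial energy:
E = hc/λ = 1239.842 / 8.6945 = 142.6000 keV

(Intermediate values are shown rounded; full precision is carried through to the final answer.)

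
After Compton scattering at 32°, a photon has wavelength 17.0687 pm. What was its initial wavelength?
16.7000 pm

From λ' = λ + Δλ, we have λ = λ' - Δλ

First calculate the Compton shift:
Δλ = λ_C(1 - cos θ)
Δλ = 2.4263 × (1 - cos(32°))
Δλ = 2.4263 × 0.1520
Δλ = 0.3687 pm

Initial wavelength:
λ = λ' - Δλ
λ = 17.0687 - 0.3687
λ = 16.7000 pm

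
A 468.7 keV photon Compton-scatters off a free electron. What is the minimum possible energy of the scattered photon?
165.3586 keV (at θ = 180°)

The scattered photon has minimum energy when its wavelength is maximum, i.e., when the Compton shift Δλ = λ_C(1 − cos θ) is maximum. This occurs at θ = 180° (backscattering), giving Δλ_max = 2λ_C = 4.8526 pm.

Initial wavelength: λ₀ = hc/E₀ = 2.6453 pm
Maximum final wavelength: λ'_max = λ₀ + 2λ_C = 2.6453 + 4.8526 = 7.4979 pm
Minimum final energy: E'_min = hc/λ'_max = 165.3586 keV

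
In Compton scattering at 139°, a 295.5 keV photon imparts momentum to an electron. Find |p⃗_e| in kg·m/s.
2.2309e-22 kg·m/s

The electron is initially at rest, so by conservation of momentum:
p⃗_e = p⃗₀ − p⃗'  (incident photon momentum minus scattered photon momentum)

Photon momentum magnitudes (p = h/λ = E/c):
λ₀ = hc/E₀ = 4.1957 pm → p₀ = h/λ₀ = 1.5792e-22 kg·m/s
Δλ = λ_C(1 − cos 139°) = 4.2575 pm
λ' = 8.4532 pm → p' = h/λ' = 7.8385e-23 kg·m/s

The scattered photon makes angle θ = 139° with the incident direction, so by the law of cosines:
|p⃗_e|² = p₀² + p'² − 2p₀p'cos θ
|p⃗_e|² = (1.5792e-22)² + (7.8385e-23)² − 2·1.5792e-22·7.8385e-23·cos(139°)
|p⃗_e| = 2.2309e-22 kg·m/s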